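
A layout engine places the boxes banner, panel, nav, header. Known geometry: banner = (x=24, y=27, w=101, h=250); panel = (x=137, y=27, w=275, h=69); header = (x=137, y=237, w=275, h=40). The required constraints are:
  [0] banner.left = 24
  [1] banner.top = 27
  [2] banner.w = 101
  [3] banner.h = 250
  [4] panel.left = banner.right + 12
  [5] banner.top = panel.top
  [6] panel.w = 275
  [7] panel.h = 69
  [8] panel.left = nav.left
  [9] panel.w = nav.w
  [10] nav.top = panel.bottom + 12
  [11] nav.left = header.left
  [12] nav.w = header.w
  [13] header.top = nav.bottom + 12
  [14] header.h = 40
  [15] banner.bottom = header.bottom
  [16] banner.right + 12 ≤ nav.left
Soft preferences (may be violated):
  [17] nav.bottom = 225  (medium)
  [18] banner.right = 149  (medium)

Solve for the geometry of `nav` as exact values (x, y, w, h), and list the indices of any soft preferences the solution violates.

nav = (x=137, y=108, w=275, h=117)
violated soft preferences: 18

1. nav.x = 137  [panel.left = nav.left]
2. nav.w = 275  [panel.w = nav.w]
3. nav.y = 108  [nav.top = panel.bottom + 12]
4. nav.h = 117  [header.top = nav.bottom + 12]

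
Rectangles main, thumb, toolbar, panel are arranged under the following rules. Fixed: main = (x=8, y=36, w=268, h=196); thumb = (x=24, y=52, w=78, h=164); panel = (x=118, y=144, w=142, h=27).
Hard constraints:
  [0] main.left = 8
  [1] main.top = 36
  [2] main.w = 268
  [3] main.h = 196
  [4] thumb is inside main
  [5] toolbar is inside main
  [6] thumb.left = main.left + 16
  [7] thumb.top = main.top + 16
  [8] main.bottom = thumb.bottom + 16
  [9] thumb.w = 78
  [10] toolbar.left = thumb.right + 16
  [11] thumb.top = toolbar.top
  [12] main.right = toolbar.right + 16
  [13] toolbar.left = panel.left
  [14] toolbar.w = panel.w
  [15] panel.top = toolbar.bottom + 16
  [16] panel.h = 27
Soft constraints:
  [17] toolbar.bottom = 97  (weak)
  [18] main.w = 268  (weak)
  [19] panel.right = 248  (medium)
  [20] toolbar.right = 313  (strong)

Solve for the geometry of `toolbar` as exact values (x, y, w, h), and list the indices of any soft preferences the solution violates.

toolbar = (x=118, y=52, w=142, h=76)
violated soft preferences: 17, 19, 20

1. toolbar.x = 118  [toolbar.left = thumb.right + 16]
2. toolbar.y = 52  [thumb.top = toolbar.top]
3. toolbar.w = 142  [main.right = toolbar.right + 16]
4. toolbar.h = 76  [panel.top = toolbar.bottom + 16]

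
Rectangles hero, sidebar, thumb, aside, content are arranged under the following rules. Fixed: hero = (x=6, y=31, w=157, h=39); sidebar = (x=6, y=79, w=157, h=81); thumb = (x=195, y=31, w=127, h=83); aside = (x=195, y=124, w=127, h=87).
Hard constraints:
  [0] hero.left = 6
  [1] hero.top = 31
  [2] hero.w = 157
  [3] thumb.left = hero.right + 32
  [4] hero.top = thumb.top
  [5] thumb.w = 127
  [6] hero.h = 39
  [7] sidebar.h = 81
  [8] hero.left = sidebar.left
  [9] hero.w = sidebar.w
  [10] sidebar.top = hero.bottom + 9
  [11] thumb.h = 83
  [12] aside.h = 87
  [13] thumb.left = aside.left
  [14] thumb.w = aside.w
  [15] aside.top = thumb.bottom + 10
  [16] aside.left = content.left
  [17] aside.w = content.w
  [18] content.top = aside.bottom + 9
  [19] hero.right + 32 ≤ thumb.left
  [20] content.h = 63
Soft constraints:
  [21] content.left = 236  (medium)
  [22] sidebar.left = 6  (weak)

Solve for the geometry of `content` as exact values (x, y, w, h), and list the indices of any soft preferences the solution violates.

content = (x=195, y=220, w=127, h=63)
violated soft preferences: 21

1. content.x = 195  [aside.left = content.left]
2. content.w = 127  [aside.w = content.w]
3. content.y = 220  [content.top = aside.bottom + 9]
4. content.h = 63  [content.h = 63]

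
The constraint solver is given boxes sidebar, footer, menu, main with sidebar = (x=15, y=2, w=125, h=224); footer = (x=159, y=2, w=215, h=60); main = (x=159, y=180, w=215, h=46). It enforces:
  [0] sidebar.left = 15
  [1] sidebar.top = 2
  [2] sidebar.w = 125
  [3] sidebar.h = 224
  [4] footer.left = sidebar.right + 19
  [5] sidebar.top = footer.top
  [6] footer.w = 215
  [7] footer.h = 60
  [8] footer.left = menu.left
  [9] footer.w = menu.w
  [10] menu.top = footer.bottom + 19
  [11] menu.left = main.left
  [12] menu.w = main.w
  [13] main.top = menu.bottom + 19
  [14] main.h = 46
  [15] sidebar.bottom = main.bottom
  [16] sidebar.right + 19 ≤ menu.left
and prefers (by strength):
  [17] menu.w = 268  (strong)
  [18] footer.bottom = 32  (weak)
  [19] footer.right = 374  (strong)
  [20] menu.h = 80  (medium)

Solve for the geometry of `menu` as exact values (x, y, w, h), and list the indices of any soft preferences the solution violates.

1. menu.x = 159  [footer.left = menu.left]
2. menu.w = 215  [footer.w = menu.w]
3. menu.y = 81  [menu.top = footer.bottom + 19]
4. menu.h = 80  [main.top = menu.bottom + 19]

menu = (x=159, y=81, w=215, h=80)
violated soft preferences: 17, 18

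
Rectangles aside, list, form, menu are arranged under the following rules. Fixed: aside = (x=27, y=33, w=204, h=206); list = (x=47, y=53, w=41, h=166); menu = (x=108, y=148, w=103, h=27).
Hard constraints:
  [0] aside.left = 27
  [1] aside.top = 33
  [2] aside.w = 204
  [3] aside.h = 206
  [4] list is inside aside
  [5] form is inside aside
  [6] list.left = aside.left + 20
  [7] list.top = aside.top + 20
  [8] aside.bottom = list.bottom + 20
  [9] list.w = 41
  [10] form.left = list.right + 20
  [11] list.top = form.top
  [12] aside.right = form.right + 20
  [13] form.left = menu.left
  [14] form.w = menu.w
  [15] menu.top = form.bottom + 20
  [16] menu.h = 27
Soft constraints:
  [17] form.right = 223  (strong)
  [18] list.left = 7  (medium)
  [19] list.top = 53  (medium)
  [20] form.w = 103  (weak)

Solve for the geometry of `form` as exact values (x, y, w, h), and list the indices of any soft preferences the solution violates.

1. form.x = 108  [form.left = list.right + 20]
2. form.y = 53  [list.top = form.top]
3. form.w = 103  [aside.right = form.right + 20]
4. form.h = 75  [menu.top = form.bottom + 20]

form = (x=108, y=53, w=103, h=75)
violated soft preferences: 17, 18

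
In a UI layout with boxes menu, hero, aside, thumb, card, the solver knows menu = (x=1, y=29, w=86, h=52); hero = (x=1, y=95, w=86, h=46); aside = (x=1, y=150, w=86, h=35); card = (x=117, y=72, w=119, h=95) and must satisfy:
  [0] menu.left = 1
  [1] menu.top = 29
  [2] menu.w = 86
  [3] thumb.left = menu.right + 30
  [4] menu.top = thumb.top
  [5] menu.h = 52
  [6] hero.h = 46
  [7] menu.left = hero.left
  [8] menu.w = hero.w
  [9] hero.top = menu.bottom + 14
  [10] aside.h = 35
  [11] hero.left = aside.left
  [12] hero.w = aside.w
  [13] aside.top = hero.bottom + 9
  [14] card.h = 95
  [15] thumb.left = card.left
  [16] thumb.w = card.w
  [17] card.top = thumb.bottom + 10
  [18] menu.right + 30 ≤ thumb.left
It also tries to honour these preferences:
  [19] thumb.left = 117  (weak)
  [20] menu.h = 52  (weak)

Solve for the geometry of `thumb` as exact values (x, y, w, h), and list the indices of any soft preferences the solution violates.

thumb = (x=117, y=29, w=119, h=33)
violated soft preferences: none

1. thumb.x = 117  [thumb.left = menu.right + 30]
2. thumb.y = 29  [menu.top = thumb.top]
3. thumb.w = 119  [thumb.w = card.w]
4. thumb.h = 33  [card.top = thumb.bottom + 10]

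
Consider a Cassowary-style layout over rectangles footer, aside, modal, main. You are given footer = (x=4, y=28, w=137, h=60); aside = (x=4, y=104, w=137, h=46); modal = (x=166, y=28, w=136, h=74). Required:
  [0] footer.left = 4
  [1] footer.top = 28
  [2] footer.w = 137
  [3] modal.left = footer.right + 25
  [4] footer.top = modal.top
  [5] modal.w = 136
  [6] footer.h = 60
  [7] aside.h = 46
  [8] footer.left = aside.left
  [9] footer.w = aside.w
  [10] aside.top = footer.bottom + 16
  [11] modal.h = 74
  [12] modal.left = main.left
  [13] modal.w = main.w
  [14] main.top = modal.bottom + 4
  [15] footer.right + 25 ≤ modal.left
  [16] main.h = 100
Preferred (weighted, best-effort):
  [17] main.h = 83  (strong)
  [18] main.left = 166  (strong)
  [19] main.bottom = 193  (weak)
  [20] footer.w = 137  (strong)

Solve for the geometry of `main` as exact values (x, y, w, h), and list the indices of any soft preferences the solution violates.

1. main.x = 166  [modal.left = main.left]
2. main.w = 136  [modal.w = main.w]
3. main.y = 106  [main.top = modal.bottom + 4]
4. main.h = 100  [main.h = 100]

main = (x=166, y=106, w=136, h=100)
violated soft preferences: 17, 19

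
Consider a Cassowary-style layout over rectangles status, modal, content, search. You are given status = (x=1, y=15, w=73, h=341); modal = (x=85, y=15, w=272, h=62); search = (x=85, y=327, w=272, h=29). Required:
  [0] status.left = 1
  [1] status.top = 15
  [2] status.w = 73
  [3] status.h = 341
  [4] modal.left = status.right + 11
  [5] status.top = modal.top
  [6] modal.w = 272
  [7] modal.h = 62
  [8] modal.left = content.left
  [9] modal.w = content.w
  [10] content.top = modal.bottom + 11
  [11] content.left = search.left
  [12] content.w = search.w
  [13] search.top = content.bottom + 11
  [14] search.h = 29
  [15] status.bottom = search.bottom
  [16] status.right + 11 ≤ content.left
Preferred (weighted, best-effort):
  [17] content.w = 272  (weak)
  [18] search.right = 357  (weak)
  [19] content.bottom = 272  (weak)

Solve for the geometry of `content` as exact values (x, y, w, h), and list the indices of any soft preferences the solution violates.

1. content.x = 85  [modal.left = content.left]
2. content.w = 272  [modal.w = content.w]
3. content.y = 88  [content.top = modal.bottom + 11]
4. content.h = 228  [search.top = content.bottom + 11]

content = (x=85, y=88, w=272, h=228)
violated soft preferences: 19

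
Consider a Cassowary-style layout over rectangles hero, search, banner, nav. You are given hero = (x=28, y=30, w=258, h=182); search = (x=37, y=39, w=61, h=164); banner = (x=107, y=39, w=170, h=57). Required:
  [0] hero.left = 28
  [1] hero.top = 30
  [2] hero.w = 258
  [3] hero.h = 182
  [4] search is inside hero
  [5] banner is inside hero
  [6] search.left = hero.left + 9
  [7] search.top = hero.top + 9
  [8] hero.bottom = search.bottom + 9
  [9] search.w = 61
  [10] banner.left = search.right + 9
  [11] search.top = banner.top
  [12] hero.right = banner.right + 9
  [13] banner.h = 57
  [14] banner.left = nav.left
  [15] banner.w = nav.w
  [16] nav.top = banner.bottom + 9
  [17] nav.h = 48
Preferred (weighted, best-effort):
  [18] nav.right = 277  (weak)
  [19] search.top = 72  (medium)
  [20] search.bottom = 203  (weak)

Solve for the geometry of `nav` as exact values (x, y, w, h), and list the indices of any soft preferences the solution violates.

nav = (x=107, y=105, w=170, h=48)
violated soft preferences: 19

1. nav.x = 107  [banner.left = nav.left]
2. nav.w = 170  [banner.w = nav.w]
3. nav.y = 105  [nav.top = banner.bottom + 9]
4. nav.h = 48  [nav.h = 48]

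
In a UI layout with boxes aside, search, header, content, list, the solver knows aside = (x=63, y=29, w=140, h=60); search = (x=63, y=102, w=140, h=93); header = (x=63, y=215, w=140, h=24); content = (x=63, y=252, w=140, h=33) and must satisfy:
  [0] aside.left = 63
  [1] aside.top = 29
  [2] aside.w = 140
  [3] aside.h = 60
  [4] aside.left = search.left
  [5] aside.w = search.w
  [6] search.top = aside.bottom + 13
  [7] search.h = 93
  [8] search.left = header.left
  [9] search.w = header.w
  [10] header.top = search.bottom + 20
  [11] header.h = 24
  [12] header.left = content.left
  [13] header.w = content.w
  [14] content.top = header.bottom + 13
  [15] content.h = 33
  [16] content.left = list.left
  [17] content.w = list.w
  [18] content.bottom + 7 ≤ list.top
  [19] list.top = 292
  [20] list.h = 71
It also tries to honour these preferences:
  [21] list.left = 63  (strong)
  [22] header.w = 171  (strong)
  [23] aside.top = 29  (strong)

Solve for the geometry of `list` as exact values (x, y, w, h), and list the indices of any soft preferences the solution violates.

list = (x=63, y=292, w=140, h=71)
violated soft preferences: 22

1. list.x = 63  [content.left = list.left]
2. list.w = 140  [content.w = list.w]
3. list.y = 292  [list.top = 292]
4. list.h = 71  [list.h = 71]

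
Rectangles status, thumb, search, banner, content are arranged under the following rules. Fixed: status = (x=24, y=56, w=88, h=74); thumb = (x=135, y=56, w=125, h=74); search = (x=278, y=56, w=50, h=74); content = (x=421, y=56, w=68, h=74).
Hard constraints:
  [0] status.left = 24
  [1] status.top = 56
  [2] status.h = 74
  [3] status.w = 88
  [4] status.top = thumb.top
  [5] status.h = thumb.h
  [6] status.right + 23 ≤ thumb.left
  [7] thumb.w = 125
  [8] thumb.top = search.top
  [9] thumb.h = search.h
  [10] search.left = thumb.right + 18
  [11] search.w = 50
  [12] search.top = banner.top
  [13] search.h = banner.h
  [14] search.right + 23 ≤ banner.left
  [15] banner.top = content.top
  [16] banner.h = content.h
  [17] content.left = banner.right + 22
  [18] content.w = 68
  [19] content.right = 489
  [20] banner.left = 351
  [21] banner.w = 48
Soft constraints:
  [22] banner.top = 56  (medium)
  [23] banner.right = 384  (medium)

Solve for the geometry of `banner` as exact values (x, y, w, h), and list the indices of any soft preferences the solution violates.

banner = (x=351, y=56, w=48, h=74)
violated soft preferences: 23

1. banner.y = 56  [search.top = banner.top]
2. banner.h = 74  [search.h = banner.h]
3. banner.x = 351  [banner.left = 351]
4. banner.w = 48  [banner.w = 48]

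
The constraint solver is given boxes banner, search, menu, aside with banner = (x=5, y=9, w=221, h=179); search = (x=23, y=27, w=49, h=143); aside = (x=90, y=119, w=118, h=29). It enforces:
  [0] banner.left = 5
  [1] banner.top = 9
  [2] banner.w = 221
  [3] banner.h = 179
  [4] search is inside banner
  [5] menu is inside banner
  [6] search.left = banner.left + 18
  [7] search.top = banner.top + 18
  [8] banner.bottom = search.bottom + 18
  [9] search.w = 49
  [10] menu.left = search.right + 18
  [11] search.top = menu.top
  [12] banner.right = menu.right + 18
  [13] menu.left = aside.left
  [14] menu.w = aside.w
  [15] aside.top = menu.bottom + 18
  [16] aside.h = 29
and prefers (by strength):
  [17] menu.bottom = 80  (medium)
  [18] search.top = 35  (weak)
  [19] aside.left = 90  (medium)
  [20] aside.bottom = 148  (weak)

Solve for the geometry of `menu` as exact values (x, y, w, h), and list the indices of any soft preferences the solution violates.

1. menu.x = 90  [menu.left = search.right + 18]
2. menu.y = 27  [search.top = menu.top]
3. menu.w = 118  [banner.right = menu.right + 18]
4. menu.h = 74  [aside.top = menu.bottom + 18]

menu = (x=90, y=27, w=118, h=74)
violated soft preferences: 17, 18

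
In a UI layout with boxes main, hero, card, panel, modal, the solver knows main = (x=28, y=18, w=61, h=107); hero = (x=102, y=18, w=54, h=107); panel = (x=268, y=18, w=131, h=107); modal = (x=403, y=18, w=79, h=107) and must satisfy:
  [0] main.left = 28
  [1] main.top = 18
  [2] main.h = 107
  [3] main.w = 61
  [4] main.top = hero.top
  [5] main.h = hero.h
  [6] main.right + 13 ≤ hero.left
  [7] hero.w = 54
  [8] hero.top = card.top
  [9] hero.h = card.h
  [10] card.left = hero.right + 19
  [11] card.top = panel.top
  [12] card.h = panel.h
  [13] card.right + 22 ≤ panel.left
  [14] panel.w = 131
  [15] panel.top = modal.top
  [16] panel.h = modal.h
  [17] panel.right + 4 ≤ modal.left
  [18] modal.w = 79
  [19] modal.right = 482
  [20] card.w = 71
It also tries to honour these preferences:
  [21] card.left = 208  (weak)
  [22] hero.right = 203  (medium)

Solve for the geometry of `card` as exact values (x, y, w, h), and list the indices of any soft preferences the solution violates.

card = (x=175, y=18, w=71, h=107)
violated soft preferences: 21, 22

1. card.y = 18  [hero.top = card.top]
2. card.h = 107  [hero.h = card.h]
3. card.x = 175  [card.left = hero.right + 19]
4. card.w = 71  [card.w = 71]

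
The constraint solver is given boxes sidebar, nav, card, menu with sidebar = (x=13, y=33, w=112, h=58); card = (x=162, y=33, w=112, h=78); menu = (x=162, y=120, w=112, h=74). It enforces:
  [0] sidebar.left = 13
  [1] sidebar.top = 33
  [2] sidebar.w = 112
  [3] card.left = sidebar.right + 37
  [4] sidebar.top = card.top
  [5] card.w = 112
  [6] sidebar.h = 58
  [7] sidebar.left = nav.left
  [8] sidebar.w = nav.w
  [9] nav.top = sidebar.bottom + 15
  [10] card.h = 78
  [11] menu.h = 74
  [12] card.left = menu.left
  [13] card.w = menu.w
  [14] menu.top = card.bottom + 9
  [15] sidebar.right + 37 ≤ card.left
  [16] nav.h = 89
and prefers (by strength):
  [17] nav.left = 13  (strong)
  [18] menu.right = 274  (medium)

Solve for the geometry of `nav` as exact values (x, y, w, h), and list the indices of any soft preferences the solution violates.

nav = (x=13, y=106, w=112, h=89)
violated soft preferences: none

1. nav.x = 13  [sidebar.left = nav.left]
2. nav.w = 112  [sidebar.w = nav.w]
3. nav.y = 106  [nav.top = sidebar.bottom + 15]
4. nav.h = 89  [nav.h = 89]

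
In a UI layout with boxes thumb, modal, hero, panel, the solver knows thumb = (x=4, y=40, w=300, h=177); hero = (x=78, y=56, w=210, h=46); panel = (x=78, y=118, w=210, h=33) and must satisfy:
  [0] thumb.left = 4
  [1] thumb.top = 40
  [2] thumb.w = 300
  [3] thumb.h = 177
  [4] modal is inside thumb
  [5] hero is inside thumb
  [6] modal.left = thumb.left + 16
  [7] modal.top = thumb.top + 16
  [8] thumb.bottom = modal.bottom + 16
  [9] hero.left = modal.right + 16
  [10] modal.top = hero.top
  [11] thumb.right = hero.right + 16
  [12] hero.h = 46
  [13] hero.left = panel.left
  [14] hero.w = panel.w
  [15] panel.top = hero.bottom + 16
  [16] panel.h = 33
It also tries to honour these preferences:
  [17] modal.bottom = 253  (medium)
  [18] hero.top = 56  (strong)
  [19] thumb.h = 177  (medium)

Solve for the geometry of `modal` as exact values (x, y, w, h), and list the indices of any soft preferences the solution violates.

modal = (x=20, y=56, w=42, h=145)
violated soft preferences: 17

1. modal.x = 20  [modal.left = thumb.left + 16]
2. modal.y = 56  [modal.top = thumb.top + 16]
3. modal.h = 145  [thumb.bottom = modal.bottom + 16]
4. modal.w = 42  [hero.left = modal.right + 16]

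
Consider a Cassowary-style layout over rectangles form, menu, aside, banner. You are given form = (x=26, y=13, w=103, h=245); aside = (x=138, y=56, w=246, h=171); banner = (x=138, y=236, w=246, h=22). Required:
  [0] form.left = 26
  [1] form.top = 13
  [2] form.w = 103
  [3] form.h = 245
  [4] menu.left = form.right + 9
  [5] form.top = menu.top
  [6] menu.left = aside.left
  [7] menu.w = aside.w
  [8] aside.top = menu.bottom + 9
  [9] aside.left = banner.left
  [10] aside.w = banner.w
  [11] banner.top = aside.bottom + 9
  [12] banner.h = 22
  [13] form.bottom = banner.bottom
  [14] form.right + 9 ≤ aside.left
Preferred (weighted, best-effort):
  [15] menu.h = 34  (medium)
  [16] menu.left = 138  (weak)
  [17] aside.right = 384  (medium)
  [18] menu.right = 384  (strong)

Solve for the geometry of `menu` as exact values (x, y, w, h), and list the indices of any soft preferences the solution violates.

1. menu.x = 138  [menu.left = form.right + 9]
2. menu.y = 13  [form.top = menu.top]
3. menu.w = 246  [menu.w = aside.w]
4. menu.h = 34  [aside.top = menu.bottom + 9]

menu = (x=138, y=13, w=246, h=34)
violated soft preferences: none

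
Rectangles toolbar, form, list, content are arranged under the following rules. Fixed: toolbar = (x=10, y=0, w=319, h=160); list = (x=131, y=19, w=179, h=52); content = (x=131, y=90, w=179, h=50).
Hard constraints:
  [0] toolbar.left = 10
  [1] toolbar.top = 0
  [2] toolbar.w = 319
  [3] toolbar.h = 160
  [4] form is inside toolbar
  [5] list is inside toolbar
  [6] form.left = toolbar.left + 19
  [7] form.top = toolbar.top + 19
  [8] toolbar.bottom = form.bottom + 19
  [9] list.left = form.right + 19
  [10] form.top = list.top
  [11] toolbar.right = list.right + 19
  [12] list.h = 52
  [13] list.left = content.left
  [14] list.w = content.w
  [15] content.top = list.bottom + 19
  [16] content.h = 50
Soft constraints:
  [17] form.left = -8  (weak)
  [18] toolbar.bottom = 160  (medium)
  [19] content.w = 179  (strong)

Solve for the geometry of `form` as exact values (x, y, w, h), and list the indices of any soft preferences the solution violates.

1. form.x = 29  [form.left = toolbar.left + 19]
2. form.y = 19  [form.top = toolbar.top + 19]
3. form.h = 122  [toolbar.bottom = form.bottom + 19]
4. form.w = 83  [list.left = form.right + 19]

form = (x=29, y=19, w=83, h=122)
violated soft preferences: 17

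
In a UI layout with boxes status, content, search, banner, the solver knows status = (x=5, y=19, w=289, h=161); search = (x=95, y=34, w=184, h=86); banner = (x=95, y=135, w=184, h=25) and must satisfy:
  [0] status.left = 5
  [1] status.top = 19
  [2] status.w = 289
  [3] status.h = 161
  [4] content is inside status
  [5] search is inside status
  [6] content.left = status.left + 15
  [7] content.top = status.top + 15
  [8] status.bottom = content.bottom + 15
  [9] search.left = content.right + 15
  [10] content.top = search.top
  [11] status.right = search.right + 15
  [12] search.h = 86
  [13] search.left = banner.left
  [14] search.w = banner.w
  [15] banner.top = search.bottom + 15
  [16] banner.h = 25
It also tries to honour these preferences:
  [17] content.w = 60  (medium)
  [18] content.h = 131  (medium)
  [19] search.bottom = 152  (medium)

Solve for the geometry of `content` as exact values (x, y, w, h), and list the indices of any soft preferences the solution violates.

1. content.x = 20  [content.left = status.left + 15]
2. content.y = 34  [content.top = status.top + 15]
3. content.h = 131  [status.bottom = content.bottom + 15]
4. content.w = 60  [search.left = content.right + 15]

content = (x=20, y=34, w=60, h=131)
violated soft preferences: 19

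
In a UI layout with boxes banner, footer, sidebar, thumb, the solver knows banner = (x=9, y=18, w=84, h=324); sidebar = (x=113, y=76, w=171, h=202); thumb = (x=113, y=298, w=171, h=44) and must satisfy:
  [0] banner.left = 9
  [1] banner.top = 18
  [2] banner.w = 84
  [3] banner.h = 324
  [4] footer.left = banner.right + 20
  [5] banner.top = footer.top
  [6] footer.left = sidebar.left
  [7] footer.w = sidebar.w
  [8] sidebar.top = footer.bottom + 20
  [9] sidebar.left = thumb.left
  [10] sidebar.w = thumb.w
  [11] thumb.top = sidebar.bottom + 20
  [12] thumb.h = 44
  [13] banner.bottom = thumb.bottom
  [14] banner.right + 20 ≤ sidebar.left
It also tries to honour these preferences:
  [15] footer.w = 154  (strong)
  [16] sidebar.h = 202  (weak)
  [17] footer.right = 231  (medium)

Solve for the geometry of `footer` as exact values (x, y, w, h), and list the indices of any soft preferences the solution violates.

1. footer.x = 113  [footer.left = banner.right + 20]
2. footer.y = 18  [banner.top = footer.top]
3. footer.w = 171  [footer.w = sidebar.w]
4. footer.h = 38  [sidebar.top = footer.bottom + 20]

footer = (x=113, y=18, w=171, h=38)
violated soft preferences: 15, 17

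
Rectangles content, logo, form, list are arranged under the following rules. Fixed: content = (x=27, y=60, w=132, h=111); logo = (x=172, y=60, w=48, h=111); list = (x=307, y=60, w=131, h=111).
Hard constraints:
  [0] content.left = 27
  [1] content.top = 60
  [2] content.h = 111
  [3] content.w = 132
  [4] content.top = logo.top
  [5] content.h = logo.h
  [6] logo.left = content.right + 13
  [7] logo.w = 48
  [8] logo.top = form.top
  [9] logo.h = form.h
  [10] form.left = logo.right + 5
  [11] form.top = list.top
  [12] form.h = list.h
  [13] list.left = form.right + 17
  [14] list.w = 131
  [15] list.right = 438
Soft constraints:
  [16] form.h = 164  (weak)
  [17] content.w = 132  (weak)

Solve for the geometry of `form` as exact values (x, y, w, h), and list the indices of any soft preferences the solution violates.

1. form.y = 60  [logo.top = form.top]
2. form.h = 111  [logo.h = form.h]
3. form.x = 225  [form.left = logo.right + 5]
4. form.w = 65  [list.left = form.right + 17]

form = (x=225, y=60, w=65, h=111)
violated soft preferences: 16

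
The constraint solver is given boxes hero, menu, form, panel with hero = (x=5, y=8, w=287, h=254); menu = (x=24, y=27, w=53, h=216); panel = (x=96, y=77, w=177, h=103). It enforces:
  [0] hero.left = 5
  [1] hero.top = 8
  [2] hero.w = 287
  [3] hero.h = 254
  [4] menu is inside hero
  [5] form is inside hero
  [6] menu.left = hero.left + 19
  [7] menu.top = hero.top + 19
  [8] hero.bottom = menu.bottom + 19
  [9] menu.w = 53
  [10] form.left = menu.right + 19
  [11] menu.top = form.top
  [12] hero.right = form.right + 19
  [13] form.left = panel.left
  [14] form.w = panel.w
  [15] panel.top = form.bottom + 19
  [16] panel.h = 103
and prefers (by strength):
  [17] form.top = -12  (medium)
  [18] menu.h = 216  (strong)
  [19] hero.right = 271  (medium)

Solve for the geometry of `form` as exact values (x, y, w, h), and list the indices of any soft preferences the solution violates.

1. form.x = 96  [form.left = menu.right + 19]
2. form.y = 27  [menu.top = form.top]
3. form.w = 177  [hero.right = form.right + 19]
4. form.h = 31  [panel.top = form.bottom + 19]

form = (x=96, y=27, w=177, h=31)
violated soft preferences: 17, 19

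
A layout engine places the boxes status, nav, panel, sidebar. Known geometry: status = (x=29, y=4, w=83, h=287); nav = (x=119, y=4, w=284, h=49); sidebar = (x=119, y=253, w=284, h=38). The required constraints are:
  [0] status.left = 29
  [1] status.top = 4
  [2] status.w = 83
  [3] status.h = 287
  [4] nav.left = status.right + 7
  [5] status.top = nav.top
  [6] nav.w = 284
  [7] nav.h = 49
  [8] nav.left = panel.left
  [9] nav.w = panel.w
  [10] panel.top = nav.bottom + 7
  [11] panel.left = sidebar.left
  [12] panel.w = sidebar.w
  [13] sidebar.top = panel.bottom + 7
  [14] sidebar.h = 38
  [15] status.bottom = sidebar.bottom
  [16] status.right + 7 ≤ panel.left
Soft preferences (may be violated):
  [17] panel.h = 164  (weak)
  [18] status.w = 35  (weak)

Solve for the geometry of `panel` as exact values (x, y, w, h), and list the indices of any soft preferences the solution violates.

panel = (x=119, y=60, w=284, h=186)
violated soft preferences: 17, 18

1. panel.x = 119  [nav.left = panel.left]
2. panel.w = 284  [nav.w = panel.w]
3. panel.y = 60  [panel.top = nav.bottom + 7]
4. panel.h = 186  [sidebar.top = panel.bottom + 7]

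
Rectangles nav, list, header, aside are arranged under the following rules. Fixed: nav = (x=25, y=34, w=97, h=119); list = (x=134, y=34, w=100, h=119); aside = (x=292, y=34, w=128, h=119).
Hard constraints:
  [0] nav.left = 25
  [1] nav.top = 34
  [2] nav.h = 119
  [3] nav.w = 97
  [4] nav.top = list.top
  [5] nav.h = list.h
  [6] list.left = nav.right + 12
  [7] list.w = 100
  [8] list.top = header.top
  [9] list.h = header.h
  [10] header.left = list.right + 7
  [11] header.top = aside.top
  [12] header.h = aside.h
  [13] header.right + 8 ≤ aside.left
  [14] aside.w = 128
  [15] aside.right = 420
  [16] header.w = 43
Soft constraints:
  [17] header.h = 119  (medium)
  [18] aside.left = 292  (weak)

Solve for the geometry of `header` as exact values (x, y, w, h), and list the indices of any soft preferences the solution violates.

header = (x=241, y=34, w=43, h=119)
violated soft preferences: none

1. header.y = 34  [list.top = header.top]
2. header.h = 119  [list.h = header.h]
3. header.x = 241  [header.left = list.right + 7]
4. header.w = 43  [header.w = 43]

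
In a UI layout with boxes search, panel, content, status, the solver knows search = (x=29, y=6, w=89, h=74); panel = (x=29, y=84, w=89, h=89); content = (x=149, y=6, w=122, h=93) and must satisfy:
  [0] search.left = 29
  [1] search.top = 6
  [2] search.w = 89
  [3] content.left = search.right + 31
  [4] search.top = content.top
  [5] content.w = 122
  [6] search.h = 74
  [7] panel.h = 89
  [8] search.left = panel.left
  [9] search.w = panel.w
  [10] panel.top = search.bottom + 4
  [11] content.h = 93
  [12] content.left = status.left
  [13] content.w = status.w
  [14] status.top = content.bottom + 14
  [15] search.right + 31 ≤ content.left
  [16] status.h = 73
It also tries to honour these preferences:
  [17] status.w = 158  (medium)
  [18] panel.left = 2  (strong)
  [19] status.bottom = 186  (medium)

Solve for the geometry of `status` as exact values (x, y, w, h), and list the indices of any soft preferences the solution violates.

1. status.x = 149  [content.left = status.left]
2. status.w = 122  [content.w = status.w]
3. status.y = 113  [status.top = content.bottom + 14]
4. status.h = 73  [status.h = 73]

status = (x=149, y=113, w=122, h=73)
violated soft preferences: 17, 18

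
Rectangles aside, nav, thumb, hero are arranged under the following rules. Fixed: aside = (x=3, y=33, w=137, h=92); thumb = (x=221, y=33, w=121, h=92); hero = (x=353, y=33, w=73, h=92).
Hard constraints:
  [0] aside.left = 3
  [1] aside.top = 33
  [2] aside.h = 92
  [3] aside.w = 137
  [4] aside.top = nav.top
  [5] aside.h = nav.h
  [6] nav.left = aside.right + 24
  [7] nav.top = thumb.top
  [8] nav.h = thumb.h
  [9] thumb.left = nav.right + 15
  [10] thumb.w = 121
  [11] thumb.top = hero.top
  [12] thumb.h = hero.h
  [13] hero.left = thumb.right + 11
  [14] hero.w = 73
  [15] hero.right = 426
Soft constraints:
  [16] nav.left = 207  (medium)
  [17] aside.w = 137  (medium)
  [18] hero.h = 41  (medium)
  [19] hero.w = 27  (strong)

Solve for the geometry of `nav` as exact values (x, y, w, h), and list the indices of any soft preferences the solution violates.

nav = (x=164, y=33, w=42, h=92)
violated soft preferences: 16, 18, 19

1. nav.y = 33  [aside.top = nav.top]
2. nav.h = 92  [aside.h = nav.h]
3. nav.x = 164  [nav.left = aside.right + 24]
4. nav.w = 42  [thumb.left = nav.right + 15]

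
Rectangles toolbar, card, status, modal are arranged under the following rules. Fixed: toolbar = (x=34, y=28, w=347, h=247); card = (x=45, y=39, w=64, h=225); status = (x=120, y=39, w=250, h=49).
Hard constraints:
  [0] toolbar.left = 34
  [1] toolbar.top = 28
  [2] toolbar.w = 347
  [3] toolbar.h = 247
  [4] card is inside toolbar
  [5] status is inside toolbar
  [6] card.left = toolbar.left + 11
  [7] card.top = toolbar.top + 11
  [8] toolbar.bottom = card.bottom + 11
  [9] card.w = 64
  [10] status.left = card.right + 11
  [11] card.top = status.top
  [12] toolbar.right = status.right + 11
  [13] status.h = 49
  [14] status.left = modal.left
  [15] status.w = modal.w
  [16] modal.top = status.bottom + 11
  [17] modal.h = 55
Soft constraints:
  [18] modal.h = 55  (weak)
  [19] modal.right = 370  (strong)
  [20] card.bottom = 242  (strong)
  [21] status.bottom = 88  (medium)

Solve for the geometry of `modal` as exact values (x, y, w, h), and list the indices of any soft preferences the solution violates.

modal = (x=120, y=99, w=250, h=55)
violated soft preferences: 20

1. modal.x = 120  [status.left = modal.left]
2. modal.w = 250  [status.w = modal.w]
3. modal.y = 99  [modal.top = status.bottom + 11]
4. modal.h = 55  [modal.h = 55]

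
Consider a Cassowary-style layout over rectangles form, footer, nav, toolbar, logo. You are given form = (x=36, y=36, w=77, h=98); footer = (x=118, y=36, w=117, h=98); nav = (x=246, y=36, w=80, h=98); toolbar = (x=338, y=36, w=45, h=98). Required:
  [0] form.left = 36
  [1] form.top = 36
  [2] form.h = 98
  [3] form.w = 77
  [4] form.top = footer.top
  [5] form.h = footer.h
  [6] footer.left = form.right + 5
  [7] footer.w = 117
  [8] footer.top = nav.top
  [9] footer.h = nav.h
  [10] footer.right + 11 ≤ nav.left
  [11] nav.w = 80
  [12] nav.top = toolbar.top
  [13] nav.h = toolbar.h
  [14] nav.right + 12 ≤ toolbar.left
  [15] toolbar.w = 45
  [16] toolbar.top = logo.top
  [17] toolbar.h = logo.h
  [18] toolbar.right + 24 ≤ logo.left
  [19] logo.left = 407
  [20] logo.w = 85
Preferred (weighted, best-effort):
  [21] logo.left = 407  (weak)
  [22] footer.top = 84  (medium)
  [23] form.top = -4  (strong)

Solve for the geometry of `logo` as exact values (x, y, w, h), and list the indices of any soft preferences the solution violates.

1. logo.y = 36  [toolbar.top = logo.top]
2. logo.h = 98  [toolbar.h = logo.h]
3. logo.x = 407  [logo.left = 407]
4. logo.w = 85  [logo.w = 85]

logo = (x=407, y=36, w=85, h=98)
violated soft preferences: 22, 23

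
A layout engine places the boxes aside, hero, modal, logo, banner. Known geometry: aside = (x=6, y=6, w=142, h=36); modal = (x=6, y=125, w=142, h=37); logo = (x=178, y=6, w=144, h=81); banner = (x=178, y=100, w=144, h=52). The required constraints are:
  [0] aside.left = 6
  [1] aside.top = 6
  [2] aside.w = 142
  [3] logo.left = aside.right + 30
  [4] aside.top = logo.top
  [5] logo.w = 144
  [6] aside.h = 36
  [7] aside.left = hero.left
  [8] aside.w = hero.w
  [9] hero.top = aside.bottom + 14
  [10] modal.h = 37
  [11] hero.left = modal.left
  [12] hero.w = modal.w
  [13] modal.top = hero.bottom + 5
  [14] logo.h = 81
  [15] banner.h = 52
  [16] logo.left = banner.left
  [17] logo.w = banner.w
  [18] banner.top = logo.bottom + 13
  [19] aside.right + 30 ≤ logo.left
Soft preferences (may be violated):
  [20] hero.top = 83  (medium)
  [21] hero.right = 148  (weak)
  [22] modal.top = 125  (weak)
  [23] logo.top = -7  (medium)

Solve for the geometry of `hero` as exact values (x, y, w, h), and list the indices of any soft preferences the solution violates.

hero = (x=6, y=56, w=142, h=64)
violated soft preferences: 20, 23

1. hero.x = 6  [aside.left = hero.left]
2. hero.w = 142  [aside.w = hero.w]
3. hero.y = 56  [hero.top = aside.bottom + 14]
4. hero.h = 64  [modal.top = hero.bottom + 5]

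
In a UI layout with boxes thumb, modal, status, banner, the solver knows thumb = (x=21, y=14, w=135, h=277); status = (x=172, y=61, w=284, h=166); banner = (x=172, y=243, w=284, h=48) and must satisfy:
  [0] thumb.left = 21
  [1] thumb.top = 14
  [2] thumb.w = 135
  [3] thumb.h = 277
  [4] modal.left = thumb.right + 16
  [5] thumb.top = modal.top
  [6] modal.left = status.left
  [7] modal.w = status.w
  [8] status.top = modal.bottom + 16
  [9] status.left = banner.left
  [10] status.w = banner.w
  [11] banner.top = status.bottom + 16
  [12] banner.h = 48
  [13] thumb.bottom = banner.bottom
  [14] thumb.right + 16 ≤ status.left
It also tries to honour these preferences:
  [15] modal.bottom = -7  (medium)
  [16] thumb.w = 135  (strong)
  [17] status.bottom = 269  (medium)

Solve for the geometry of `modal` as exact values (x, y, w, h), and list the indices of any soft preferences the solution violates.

1. modal.x = 172  [modal.left = thumb.right + 16]
2. modal.y = 14  [thumb.top = modal.top]
3. modal.w = 284  [modal.w = status.w]
4. modal.h = 31  [status.top = modal.bottom + 16]

modal = (x=172, y=14, w=284, h=31)
violated soft preferences: 15, 17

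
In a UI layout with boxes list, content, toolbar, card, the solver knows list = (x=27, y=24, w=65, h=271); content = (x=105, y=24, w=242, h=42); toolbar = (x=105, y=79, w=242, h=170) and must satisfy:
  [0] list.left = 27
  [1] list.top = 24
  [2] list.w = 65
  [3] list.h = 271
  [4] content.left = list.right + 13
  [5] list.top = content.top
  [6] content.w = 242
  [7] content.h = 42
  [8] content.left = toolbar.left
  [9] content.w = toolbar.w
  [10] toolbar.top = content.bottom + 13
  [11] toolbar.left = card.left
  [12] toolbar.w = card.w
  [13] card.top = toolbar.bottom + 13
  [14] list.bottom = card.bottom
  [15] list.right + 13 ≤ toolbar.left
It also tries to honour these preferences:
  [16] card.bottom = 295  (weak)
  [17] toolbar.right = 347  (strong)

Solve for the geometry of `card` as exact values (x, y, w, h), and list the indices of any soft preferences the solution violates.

1. card.x = 105  [toolbar.left = card.left]
2. card.w = 242  [toolbar.w = card.w]
3. card.y = 262  [card.top = toolbar.bottom + 13]
4. card.h = 33  [list.bottom = card.bottom]

card = (x=105, y=262, w=242, h=33)
violated soft preferences: none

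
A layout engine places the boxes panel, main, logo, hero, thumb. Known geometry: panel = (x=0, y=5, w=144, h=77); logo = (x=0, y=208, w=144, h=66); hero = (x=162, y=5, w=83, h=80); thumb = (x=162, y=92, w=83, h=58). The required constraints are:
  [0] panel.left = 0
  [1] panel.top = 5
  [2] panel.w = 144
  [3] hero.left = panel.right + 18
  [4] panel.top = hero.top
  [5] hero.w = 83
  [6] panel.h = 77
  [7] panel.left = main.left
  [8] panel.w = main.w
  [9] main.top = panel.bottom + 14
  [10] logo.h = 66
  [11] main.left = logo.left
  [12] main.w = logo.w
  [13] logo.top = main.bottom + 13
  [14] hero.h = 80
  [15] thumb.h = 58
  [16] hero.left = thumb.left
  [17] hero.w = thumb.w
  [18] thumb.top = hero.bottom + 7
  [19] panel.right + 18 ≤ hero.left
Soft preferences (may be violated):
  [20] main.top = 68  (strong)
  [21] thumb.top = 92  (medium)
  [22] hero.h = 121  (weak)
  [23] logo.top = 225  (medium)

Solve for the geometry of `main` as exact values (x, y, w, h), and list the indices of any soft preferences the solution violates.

main = (x=0, y=96, w=144, h=99)
violated soft preferences: 20, 22, 23

1. main.x = 0  [panel.left = main.left]
2. main.w = 144  [panel.w = main.w]
3. main.y = 96  [main.top = panel.bottom + 14]
4. main.h = 99  [logo.top = main.bottom + 13]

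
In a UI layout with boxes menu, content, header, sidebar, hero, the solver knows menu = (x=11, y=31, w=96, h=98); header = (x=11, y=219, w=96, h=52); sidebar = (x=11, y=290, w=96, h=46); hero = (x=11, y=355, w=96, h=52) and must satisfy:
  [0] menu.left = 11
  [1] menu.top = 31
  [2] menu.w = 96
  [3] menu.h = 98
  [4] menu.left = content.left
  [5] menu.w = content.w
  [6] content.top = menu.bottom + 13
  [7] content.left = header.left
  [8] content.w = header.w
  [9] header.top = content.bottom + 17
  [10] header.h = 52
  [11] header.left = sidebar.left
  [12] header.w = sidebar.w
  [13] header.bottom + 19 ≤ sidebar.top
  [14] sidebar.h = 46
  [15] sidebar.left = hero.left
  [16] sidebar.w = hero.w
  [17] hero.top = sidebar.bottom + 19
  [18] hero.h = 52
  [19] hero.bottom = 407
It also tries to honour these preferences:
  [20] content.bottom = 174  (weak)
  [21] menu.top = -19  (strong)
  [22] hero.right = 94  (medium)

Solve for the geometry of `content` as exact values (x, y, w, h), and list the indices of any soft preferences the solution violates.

1. content.x = 11  [menu.left = content.left]
2. content.w = 96  [menu.w = content.w]
3. content.y = 142  [content.top = menu.bottom + 13]
4. content.h = 60  [header.top = content.bottom + 17]

content = (x=11, y=142, w=96, h=60)
violated soft preferences: 20, 21, 22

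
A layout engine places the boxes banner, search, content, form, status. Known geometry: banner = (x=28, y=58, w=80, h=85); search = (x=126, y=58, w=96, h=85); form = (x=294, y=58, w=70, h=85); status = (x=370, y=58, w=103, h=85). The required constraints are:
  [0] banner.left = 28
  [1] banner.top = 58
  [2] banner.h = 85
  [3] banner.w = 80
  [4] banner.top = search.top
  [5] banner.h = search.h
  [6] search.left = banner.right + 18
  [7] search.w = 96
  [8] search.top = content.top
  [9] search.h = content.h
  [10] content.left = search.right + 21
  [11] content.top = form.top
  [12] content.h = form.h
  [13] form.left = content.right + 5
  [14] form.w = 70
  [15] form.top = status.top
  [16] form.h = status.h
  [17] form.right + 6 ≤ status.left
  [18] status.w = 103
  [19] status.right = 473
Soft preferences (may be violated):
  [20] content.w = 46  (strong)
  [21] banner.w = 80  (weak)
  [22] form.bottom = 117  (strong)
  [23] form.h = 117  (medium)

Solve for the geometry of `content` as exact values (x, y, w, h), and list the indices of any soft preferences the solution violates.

1. content.y = 58  [search.top = content.top]
2. content.h = 85  [search.h = content.h]
3. content.x = 243  [content.left = search.right + 21]
4. content.w = 46  [form.left = content.right + 5]

content = (x=243, y=58, w=46, h=85)
violated soft preferences: 22, 23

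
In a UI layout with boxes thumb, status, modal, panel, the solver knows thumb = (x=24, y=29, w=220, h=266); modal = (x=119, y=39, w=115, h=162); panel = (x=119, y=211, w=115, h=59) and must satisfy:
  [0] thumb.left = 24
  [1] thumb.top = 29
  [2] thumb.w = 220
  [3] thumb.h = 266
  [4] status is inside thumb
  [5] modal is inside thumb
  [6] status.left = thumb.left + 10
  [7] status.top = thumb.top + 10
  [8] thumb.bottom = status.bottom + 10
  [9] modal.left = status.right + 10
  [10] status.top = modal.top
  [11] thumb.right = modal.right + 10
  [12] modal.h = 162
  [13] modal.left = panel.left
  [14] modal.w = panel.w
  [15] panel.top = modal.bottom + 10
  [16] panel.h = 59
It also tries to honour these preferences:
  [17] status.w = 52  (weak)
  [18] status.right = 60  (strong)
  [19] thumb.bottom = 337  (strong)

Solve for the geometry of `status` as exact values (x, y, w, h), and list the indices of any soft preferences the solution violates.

1. status.x = 34  [status.left = thumb.left + 10]
2. status.y = 39  [status.top = thumb.top + 10]
3. status.h = 246  [thumb.bottom = status.bottom + 10]
4. status.w = 75  [modal.left = status.right + 10]

status = (x=34, y=39, w=75, h=246)
violated soft preferences: 17, 18, 19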